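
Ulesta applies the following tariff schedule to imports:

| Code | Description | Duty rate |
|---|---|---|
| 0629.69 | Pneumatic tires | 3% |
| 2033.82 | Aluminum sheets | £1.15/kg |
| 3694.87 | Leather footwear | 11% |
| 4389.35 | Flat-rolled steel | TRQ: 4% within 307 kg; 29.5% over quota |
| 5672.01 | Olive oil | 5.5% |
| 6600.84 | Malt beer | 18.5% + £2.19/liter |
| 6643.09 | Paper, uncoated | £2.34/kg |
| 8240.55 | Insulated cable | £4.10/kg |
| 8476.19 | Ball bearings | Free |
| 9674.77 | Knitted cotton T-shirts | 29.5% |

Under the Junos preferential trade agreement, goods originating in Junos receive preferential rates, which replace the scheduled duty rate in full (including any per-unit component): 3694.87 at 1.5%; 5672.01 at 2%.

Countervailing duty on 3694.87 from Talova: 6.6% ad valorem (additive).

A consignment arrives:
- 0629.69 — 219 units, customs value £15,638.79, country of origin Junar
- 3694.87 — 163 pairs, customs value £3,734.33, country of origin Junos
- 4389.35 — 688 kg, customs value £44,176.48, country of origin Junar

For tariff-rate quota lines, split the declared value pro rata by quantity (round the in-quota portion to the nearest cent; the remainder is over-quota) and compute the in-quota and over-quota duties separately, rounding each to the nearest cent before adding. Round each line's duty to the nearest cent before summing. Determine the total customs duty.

Line 1 (0629.69, Junar, 219 units, £15,638.79):
Base rate for 0629.69 is 3%.
Duty = £15,638.79 × 3% = £469.16.
Line 2 (3694.87, Junos, 163 pairs, £3,734.33):
Base rate for 3694.87 is 11%.
Origin Junos qualifies under the Ulesta–Junos agreement and 3694.87 is covered: preferential rate 1.5% applies instead.
The additional-duty order on 3694.87 targets Talova, not Junos; it does not apply.
Duty = £3,734.33 × 1.5% = £56.01.
Line 3 (4389.35, Junar, 688 kg, £44,176.48):
Code 4389.35 is under a tariff-rate quota (threshold 307 kg). In-quota: 307 kg at 4%; over-quota: 381 kg at 29.5%.
Pro-rata value split: in-quota = £44,176.48 × 307/688 = £19,712.47; over-quota = £44,176.48 − £19,712.47 = £24,464.01.
In-quota duty = £19,712.47 × 4% = £788.50. Over-quota duty = £24,464.01 × 29.5% = £7,216.88.
Line duty = £788.50 + £7,216.88 = £8,005.38.
Total = £469.16 + £56.01 + £8,005.38 = £8,530.55.

£8,530.55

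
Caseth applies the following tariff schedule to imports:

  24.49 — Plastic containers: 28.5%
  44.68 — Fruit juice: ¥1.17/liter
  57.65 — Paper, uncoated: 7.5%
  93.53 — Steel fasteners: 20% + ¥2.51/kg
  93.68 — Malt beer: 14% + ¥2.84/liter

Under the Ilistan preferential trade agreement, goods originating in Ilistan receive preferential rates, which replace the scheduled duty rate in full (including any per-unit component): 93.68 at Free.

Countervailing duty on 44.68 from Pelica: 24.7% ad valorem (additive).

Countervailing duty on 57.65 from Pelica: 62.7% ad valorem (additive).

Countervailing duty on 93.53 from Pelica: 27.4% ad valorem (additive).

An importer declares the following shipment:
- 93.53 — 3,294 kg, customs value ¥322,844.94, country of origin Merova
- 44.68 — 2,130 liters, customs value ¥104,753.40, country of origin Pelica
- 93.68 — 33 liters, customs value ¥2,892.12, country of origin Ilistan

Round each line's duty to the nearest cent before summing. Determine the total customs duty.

¥101,203.12

Line 1 (93.53, Merova, 3,294 kg, ¥322,844.94):
Base rate for 93.53 is 20% + ¥2.51/kg.
The additional-duty order on 93.53 targets Pelica, not Merova; it does not apply.
Duty = ¥322,844.94 × 20% + 3,294 × ¥2.51 = ¥72,836.93.
Line 2 (44.68, Pelica, 2,130 liters, ¥104,753.40):
Base rate for 44.68 is ¥1.17/liter.
Additional duty on 44.68 from Pelica: +24.7% ad valorem. Applied ad valorem rate = 24.7%.
Duty = ¥104,753.40 × 24.7% + 2,130 × ¥1.17 = ¥28,366.19.
Line 3 (93.68, Ilistan, 33 liters, ¥2,892.12):
Base rate for 93.68 is 14% + ¥2.84/liter.
Origin Ilistan qualifies under the Caseth–Ilistan agreement and 93.68 is covered: preferential rate Free applies instead.
Duty = ¥2,892.12 × 0% = ¥0.00.
Total = ¥72,836.93 + ¥28,366.19 + ¥0.00 = ¥101,203.12.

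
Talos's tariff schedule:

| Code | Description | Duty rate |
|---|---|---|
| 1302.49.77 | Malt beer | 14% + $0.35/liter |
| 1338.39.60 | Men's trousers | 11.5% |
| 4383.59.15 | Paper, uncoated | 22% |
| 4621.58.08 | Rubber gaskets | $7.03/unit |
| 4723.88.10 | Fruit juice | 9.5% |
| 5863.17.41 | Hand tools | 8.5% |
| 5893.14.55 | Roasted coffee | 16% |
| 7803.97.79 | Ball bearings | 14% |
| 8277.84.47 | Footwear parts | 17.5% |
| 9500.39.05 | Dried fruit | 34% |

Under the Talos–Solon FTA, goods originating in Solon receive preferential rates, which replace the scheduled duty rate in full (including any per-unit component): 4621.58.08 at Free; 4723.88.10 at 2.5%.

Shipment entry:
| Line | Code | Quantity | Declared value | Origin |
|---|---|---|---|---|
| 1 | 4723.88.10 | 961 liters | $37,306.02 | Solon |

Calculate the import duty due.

$932.65

Line 1 (4723.88.10, Solon, 961 liters, $37,306.02):
Base rate for 4723.88.10 is 9.5%.
Origin Solon qualifies under the Talos–Solon agreement and 4723.88.10 is covered: preferential rate 2.5% applies instead.
Duty = $37,306.02 × 2.5% = $932.65.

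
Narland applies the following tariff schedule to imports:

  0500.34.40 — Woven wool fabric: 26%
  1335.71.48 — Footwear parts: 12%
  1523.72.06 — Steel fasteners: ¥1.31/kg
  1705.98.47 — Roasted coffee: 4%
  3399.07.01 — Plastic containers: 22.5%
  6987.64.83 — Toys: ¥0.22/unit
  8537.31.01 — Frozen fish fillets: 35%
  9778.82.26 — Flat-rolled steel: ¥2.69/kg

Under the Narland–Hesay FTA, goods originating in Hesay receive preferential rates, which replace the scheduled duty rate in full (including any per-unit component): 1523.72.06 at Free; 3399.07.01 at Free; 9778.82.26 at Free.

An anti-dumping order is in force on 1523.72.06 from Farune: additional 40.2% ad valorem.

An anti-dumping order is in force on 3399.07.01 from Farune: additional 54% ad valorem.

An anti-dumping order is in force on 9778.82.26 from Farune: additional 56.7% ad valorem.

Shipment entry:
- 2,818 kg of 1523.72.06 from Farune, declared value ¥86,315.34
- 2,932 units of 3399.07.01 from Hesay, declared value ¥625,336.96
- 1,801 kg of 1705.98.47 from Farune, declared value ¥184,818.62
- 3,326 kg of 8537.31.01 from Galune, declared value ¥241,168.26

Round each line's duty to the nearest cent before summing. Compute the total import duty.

¥130,191.98

Line 1 (1523.72.06, Farune, 2,818 kg, ¥86,315.34):
Base rate for 1523.72.06 is ¥1.31/kg.
1523.72.06 has an FTA preferential rate, but origin Farune is not Hesay; base rate stands.
Additional duty on 1523.72.06 from Farune: +40.2% ad valorem. Applied ad valorem rate = 40.2%.
Duty = ¥86,315.34 × 40.2% + 2,818 × ¥1.31 = ¥38,390.35.
Line 2 (3399.07.01, Hesay, 2,932 units, ¥625,336.96):
Base rate for 3399.07.01 is 22.5%.
Origin Hesay qualifies under the Narland–Hesay agreement and 3399.07.01 is covered: preferential rate Free applies instead.
The additional-duty order on 3399.07.01 targets Farune, not Hesay; it does not apply.
Duty = ¥625,336.96 × 0% = ¥0.00.
Line 3 (1705.98.47, Farune, 1,801 kg, ¥184,818.62):
Base rate for 1705.98.47 is 4%.
Duty = ¥184,818.62 × 4% = ¥7,392.74.
Line 4 (8537.31.01, Galune, 3,326 kg, ¥241,168.26):
Base rate for 8537.31.01 is 35%.
Duty = ¥241,168.26 × 35% = ¥84,408.89.
Total = ¥38,390.35 + ¥0.00 + ¥7,392.74 + ¥84,408.89 = ¥130,191.98.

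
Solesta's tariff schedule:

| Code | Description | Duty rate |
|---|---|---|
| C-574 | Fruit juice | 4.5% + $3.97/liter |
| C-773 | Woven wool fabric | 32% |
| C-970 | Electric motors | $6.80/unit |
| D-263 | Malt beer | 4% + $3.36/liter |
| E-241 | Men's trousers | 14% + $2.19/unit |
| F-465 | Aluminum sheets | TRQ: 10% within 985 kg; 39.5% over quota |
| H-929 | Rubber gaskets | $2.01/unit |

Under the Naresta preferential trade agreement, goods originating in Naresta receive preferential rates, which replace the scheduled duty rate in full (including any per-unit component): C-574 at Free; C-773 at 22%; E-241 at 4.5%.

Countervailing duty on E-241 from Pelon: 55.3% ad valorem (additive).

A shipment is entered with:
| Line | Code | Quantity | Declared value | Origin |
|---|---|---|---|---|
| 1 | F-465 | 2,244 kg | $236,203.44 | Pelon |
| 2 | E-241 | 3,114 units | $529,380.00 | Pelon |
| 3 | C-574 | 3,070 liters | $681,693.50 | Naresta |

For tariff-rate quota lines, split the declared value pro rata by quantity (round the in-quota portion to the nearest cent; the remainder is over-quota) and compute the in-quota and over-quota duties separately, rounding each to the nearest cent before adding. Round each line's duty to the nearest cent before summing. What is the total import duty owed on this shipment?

Line 1 (F-465, Pelon, 2,244 kg, $236,203.44):
Code F-465 is under a tariff-rate quota (threshold 985 kg). In-quota: 985 kg at 10%; over-quota: 1,259 kg at 39.5%.
Pro-rata value split: in-quota = $236,203.44 × 985/2,244 = $103,681.10; over-quota = $236,203.44 − $103,681.10 = $132,522.34.
In-quota duty = $103,681.10 × 10% = $10,368.11. Over-quota duty = $132,522.34 × 39.5% = $52,346.32.
Line duty = $10,368.11 + $52,346.32 = $62,714.43.
Line 2 (E-241, Pelon, 3,114 units, $529,380.00):
Base rate for E-241 is 14% + $2.19/unit.
E-241 has an FTA preferential rate, but origin Pelon is not Naresta; base rate stands.
Additional duty on E-241 from Pelon: +55.3%. Applied ad valorem rate: 14% + 55.3% = 69.3%.
Duty = $529,380.00 × 69.3% + 3,114 × $2.19 = $373,680.00.
Line 3 (C-574, Naresta, 3,070 liters, $681,693.50):
Base rate for C-574 is 4.5% + $3.97/liter.
Origin Naresta qualifies under the Solesta–Naresta agreement and C-574 is covered: preferential rate Free applies instead.
Duty = $681,693.50 × 0% = $0.00.
Total = $62,714.43 + $373,680.00 + $0.00 = $436,394.43.

$436,394.43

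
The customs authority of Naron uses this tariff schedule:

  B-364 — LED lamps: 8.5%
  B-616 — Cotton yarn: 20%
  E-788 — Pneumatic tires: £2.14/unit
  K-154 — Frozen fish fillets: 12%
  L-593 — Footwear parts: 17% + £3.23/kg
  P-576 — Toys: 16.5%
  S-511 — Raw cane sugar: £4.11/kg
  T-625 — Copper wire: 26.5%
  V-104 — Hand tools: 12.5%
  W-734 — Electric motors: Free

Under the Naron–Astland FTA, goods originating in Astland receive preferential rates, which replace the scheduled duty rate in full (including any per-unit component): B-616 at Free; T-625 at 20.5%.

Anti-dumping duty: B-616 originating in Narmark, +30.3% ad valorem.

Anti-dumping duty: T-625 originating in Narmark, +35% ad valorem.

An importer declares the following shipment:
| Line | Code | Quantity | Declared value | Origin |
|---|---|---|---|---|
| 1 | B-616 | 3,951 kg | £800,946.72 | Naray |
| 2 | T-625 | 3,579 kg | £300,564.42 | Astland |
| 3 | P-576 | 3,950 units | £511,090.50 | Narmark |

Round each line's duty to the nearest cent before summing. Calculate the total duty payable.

Line 1 (B-616, Naray, 3,951 kg, £800,946.72):
Base rate for B-616 is 20%.
B-616 has an FTA preferential rate, but origin Naray is not Astland; base rate stands.
The additional-duty order on B-616 targets Narmark, not Naray; it does not apply.
Duty = £800,946.72 × 20% = £160,189.34.
Line 2 (T-625, Astland, 3,579 kg, £300,564.42):
Base rate for T-625 is 26.5%.
Origin Astland qualifies under the Naron–Astland agreement and T-625 is covered: preferential rate 20.5% applies instead.
The additional-duty order on T-625 targets Narmark, not Astland; it does not apply.
Duty = £300,564.42 × 20.5% = £61,615.71.
Line 3 (P-576, Narmark, 3,950 units, £511,090.50):
Base rate for P-576 is 16.5%.
Duty = £511,090.50 × 16.5% = £84,329.93.
Total = £160,189.34 + £61,615.71 + £84,329.93 = £306,134.98.

£306,134.98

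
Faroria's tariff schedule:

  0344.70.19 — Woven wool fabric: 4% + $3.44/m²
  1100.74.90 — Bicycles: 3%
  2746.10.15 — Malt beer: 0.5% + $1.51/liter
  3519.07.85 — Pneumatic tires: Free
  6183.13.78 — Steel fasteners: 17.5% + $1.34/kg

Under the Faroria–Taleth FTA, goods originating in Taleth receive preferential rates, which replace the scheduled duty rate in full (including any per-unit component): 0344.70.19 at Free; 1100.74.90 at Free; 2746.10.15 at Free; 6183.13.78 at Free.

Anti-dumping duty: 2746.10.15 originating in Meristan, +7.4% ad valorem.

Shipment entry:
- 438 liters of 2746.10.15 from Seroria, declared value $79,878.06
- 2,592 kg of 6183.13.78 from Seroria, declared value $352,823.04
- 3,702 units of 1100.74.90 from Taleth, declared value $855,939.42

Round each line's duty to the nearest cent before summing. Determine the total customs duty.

$66,278.08

Line 1 (2746.10.15, Seroria, 438 liters, $79,878.06):
Base rate for 2746.10.15 is 0.5% + $1.51/liter.
2746.10.15 has an FTA preferential rate, but origin Seroria is not Taleth; base rate stands.
The additional-duty order on 2746.10.15 targets Meristan, not Seroria; it does not apply.
Duty = $79,878.06 × 0.5% + 438 × $1.51 = $1,060.77.
Line 2 (6183.13.78, Seroria, 2,592 kg, $352,823.04):
Base rate for 6183.13.78 is 17.5% + $1.34/kg.
6183.13.78 has an FTA preferential rate, but origin Seroria is not Taleth; base rate stands.
Duty = $352,823.04 × 17.5% + 2,592 × $1.34 = $65,217.31.
Line 3 (1100.74.90, Taleth, 3,702 units, $855,939.42):
Base rate for 1100.74.90 is 3%.
Origin Taleth qualifies under the Faroria–Taleth agreement and 1100.74.90 is covered: preferential rate Free applies instead.
Duty = $855,939.42 × 0% = $0.00.
Total = $1,060.77 + $65,217.31 + $0.00 = $66,278.08.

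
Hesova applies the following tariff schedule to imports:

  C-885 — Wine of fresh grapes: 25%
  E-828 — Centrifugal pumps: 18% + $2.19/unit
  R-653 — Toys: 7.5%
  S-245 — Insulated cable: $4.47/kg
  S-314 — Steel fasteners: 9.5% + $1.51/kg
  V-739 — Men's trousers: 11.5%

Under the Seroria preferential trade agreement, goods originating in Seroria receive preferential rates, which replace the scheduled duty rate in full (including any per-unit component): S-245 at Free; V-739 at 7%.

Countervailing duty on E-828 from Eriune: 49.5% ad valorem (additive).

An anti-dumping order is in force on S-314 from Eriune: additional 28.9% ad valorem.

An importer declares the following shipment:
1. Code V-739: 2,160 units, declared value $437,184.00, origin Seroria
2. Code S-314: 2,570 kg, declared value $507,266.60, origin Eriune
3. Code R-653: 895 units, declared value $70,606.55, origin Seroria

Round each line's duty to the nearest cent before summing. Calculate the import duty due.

$234,569.44

Line 1 (V-739, Seroria, 2,160 units, $437,184.00):
Base rate for V-739 is 11.5%.
Origin Seroria qualifies under the Hesova–Seroria agreement and V-739 is covered: preferential rate 7% applies instead.
Duty = $437,184.00 × 7% = $30,602.88.
Line 2 (S-314, Eriune, 2,570 kg, $507,266.60):
Base rate for S-314 is 9.5% + $1.51/kg.
Additional duty on S-314 from Eriune: +28.9%. Applied ad valorem rate: 9.5% + 28.9% = 38.4%.
Duty = $507,266.60 × 38.4% + 2,570 × $1.51 = $198,671.07.
Line 3 (R-653, Seroria, 895 units, $70,606.55):
Base rate for R-653 is 7.5%.
Origin Seroria is the FTA partner but R-653 is not on the preference list; base rate stands.
Duty = $70,606.55 × 7.5% = $5,295.49.
Total = $30,602.88 + $198,671.07 + $5,295.49 = $234,569.44.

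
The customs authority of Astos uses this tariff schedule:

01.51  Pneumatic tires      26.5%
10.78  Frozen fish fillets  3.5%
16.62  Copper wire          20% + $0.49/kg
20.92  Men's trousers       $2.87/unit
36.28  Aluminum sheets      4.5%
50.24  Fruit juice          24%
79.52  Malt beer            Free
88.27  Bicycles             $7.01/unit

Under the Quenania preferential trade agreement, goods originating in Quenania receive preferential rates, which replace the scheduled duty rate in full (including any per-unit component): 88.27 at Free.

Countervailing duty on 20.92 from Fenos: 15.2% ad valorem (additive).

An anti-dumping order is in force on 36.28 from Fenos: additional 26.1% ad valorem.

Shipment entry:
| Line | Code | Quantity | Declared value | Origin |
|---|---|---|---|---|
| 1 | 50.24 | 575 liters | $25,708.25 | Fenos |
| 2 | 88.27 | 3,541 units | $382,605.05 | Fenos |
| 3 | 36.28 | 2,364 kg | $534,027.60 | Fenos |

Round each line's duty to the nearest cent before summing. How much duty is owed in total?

$194,404.84

Line 1 (50.24, Fenos, 575 liters, $25,708.25):
Base rate for 50.24 is 24%.
Duty = $25,708.25 × 24% = $6,169.98.
Line 2 (88.27, Fenos, 3,541 units, $382,605.05):
Base rate for 88.27 is $7.01/unit.
88.27 has an FTA preferential rate, but origin Fenos is not Quenania; base rate stands.
Duty = 3,541 × $7.01 = $24,822.41.
Line 3 (36.28, Fenos, 2,364 kg, $534,027.60):
Base rate for 36.28 is 4.5%.
Additional duty on 36.28 from Fenos: +26.1%. Applied ad valorem rate: 4.5% + 26.1% = 30.6%.
Duty = $534,027.60 × 30.6% = $163,412.45.
Total = $6,169.98 + $24,822.41 + $163,412.45 = $194,404.84.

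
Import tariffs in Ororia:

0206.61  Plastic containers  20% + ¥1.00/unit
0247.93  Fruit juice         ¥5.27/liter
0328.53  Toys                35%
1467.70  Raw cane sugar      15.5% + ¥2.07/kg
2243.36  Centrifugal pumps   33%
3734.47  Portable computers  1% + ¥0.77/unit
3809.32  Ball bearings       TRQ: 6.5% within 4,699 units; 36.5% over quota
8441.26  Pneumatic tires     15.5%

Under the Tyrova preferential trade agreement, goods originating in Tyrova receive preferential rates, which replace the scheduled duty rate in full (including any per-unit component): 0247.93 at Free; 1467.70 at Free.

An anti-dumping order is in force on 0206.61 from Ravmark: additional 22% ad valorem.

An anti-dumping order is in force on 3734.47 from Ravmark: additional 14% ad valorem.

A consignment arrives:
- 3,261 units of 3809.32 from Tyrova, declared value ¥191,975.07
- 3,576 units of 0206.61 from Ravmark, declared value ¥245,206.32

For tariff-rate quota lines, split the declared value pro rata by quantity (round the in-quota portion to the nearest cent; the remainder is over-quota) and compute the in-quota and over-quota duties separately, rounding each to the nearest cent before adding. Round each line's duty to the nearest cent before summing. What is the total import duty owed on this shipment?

Line 1 (3809.32, Tyrova, 3,261 units, ¥191,975.07):
Code 3809.32 is under a tariff-rate quota (threshold 4,699 units). Quantity 3,261 units is within the quota, so the in-quota rate 6.5% applies to the full value.
Duty = ¥191,975.07 × 6.5% = ¥12,478.38.
Line 2 (0206.61, Ravmark, 3,576 units, ¥245,206.32):
Base rate for 0206.61 is 20% + ¥1.00/unit.
Additional duty on 0206.61 from Ravmark: +22%. Applied ad valorem rate: 20% + 22% = 42%.
Duty = ¥245,206.32 × 42% + 3,576 × ¥1.00 = ¥106,562.65.
Total = ¥12,478.38 + ¥106,562.65 = ¥119,041.03.

¥119,041.03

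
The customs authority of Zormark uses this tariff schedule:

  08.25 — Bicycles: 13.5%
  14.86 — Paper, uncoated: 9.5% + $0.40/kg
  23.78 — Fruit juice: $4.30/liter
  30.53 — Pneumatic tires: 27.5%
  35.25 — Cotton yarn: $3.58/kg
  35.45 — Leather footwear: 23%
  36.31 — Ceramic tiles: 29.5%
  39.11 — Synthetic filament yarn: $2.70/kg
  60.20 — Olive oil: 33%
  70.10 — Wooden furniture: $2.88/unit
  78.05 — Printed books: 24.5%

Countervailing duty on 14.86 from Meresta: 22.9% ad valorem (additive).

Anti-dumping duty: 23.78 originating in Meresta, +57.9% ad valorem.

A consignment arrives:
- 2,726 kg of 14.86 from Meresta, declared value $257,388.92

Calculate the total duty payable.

Line 1 (14.86, Meresta, 2,726 kg, $257,388.92):
Base rate for 14.86 is 9.5% + $0.40/kg.
Additional duty on 14.86 from Meresta: +22.9%. Applied ad valorem rate: 9.5% + 22.9% = 32.4%.
Duty = $257,388.92 × 32.4% + 2,726 × $0.40 = $84,484.41.

$84,484.41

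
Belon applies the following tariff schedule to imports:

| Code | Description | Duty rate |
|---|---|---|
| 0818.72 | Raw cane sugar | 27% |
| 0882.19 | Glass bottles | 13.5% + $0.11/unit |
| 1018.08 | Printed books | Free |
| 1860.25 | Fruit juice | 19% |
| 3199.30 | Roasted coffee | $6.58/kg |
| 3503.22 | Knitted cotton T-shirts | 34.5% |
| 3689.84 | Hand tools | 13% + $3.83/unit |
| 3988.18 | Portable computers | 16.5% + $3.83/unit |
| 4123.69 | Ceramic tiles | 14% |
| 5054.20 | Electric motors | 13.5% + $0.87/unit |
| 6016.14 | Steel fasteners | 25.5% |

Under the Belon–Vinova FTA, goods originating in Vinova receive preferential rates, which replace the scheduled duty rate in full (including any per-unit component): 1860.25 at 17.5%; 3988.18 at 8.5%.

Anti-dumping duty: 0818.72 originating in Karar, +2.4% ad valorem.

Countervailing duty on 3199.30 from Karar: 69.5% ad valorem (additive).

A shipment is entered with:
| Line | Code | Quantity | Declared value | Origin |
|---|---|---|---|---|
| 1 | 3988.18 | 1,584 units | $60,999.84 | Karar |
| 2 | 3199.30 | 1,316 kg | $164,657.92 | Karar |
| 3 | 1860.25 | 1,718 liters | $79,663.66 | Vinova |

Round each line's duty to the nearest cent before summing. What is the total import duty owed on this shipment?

Line 1 (3988.18, Karar, 1,584 units, $60,999.84):
Base rate for 3988.18 is 16.5% + $3.83/unit.
3988.18 has an FTA preferential rate, but origin Karar is not Vinova; base rate stands.
Duty = $60,999.84 × 16.5% + 1,584 × $3.83 = $16,131.69.
Line 2 (3199.30, Karar, 1,316 kg, $164,657.92):
Base rate for 3199.30 is $6.58/kg.
Additional duty on 3199.30 from Karar: +69.5% ad valorem. Applied ad valorem rate = 69.5%.
Duty = $164,657.92 × 69.5% + 1,316 × $6.58 = $123,096.53.
Line 3 (1860.25, Vinova, 1,718 liters, $79,663.66):
Base rate for 1860.25 is 19%.
Origin Vinova qualifies under the Belon–Vinova agreement and 1860.25 is covered: preferential rate 17.5% applies instead.
Duty = $79,663.66 × 17.5% = $13,941.14.
Total = $16,131.69 + $123,096.53 + $13,941.14 = $153,169.36.

$153,169.36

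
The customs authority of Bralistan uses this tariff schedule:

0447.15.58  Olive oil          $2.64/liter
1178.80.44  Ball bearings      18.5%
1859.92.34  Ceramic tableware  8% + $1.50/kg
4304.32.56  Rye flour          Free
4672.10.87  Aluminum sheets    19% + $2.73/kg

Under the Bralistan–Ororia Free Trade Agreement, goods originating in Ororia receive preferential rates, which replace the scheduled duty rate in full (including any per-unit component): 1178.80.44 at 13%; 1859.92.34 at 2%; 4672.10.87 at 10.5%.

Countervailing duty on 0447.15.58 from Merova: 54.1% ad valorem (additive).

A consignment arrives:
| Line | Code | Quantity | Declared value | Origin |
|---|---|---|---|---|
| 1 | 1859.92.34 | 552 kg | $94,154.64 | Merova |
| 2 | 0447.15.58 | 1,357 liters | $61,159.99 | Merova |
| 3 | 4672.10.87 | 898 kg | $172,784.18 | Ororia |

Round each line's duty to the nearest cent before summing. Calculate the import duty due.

$63,172.74

Line 1 (1859.92.34, Merova, 552 kg, $94,154.64):
Base rate for 1859.92.34 is 8% + $1.50/kg.
1859.92.34 has an FTA preferential rate, but origin Merova is not Ororia; base rate stands.
Duty = $94,154.64 × 8% + 552 × $1.50 = $8,360.37.
Line 2 (0447.15.58, Merova, 1,357 liters, $61,159.99):
Base rate for 0447.15.58 is $2.64/liter.
Additional duty on 0447.15.58 from Merova: +54.1% ad valorem. Applied ad valorem rate = 54.1%.
Duty = $61,159.99 × 54.1% + 1,357 × $2.64 = $36,670.03.
Line 3 (4672.10.87, Ororia, 898 kg, $172,784.18):
Base rate for 4672.10.87 is 19% + $2.73/kg.
Origin Ororia qualifies under the Bralistan–Ororia agreement and 4672.10.87 is covered: preferential rate 10.5% applies instead.
Duty = $172,784.18 × 10.5% = $18,142.34.
Total = $8,360.37 + $36,670.03 + $18,142.34 = $63,172.74.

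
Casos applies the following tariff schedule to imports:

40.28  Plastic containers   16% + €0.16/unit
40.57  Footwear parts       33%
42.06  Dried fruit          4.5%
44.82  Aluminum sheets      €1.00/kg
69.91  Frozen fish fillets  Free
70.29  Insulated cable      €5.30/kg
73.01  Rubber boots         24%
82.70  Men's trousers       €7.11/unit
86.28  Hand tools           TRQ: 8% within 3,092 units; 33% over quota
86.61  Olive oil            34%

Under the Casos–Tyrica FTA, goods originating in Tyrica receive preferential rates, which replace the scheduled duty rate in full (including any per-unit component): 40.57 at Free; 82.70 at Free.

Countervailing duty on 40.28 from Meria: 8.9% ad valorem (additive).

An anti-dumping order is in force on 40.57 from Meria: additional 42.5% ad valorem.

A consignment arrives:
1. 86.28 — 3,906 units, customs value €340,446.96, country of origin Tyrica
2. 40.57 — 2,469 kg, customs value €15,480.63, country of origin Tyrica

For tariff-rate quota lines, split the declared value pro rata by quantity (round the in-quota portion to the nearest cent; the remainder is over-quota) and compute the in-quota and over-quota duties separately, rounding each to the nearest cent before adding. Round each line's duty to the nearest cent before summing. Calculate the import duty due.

Line 1 (86.28, Tyrica, 3,906 units, €340,446.96):
Code 86.28 is under a tariff-rate quota (threshold 3,092 units). In-quota: 3,092 units at 8%; over-quota: 814 units at 33%.
Pro-rata value split: in-quota = €340,446.96 × 3,092/3,906 = €269,498.72; over-quota = €340,446.96 − €269,498.72 = €70,948.24.
In-quota duty = €269,498.72 × 8% = €21,559.90. Over-quota duty = €70,948.24 × 33% = €23,412.92.
Line duty = €21,559.90 + €23,412.92 = €44,972.82.
Line 2 (40.57, Tyrica, 2,469 kg, €15,480.63):
Base rate for 40.57 is 33%.
Origin Tyrica qualifies under the Casos–Tyrica agreement and 40.57 is covered: preferential rate Free applies instead.
The additional-duty order on 40.57 targets Meria, not Tyrica; it does not apply.
Duty = €15,480.63 × 0% = €0.00.
Total = €44,972.82 + €0.00 = €44,972.82.

€44,972.82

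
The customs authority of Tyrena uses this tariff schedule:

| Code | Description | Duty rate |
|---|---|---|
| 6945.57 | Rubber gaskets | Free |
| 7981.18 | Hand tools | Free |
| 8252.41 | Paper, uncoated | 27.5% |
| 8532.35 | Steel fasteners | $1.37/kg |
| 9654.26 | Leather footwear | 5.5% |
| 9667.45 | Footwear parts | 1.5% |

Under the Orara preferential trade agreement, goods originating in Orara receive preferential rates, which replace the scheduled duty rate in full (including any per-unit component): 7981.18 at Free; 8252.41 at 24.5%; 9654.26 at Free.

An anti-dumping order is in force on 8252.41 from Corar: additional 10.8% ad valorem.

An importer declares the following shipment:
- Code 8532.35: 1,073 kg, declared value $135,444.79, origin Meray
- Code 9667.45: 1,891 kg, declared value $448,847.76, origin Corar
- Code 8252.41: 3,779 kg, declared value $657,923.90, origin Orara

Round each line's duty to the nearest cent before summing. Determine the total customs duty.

$169,394.09

Line 1 (8532.35, Meray, 1,073 kg, $135,444.79):
Base rate for 8532.35 is $1.37/kg.
Duty = 1,073 × $1.37 = $1,470.01.
Line 2 (9667.45, Corar, 1,891 kg, $448,847.76):
Base rate for 9667.45 is 1.5%.
Duty = $448,847.76 × 1.5% = $6,732.72.
Line 3 (8252.41, Orara, 3,779 kg, $657,923.90):
Base rate for 8252.41 is 27.5%.
Origin Orara qualifies under the Tyrena–Orara agreement and 8252.41 is covered: preferential rate 24.5% applies instead.
The additional-duty order on 8252.41 targets Corar, not Orara; it does not apply.
Duty = $657,923.90 × 24.5% = $161,191.36.
Total = $1,470.01 + $6,732.72 + $161,191.36 = $169,394.09.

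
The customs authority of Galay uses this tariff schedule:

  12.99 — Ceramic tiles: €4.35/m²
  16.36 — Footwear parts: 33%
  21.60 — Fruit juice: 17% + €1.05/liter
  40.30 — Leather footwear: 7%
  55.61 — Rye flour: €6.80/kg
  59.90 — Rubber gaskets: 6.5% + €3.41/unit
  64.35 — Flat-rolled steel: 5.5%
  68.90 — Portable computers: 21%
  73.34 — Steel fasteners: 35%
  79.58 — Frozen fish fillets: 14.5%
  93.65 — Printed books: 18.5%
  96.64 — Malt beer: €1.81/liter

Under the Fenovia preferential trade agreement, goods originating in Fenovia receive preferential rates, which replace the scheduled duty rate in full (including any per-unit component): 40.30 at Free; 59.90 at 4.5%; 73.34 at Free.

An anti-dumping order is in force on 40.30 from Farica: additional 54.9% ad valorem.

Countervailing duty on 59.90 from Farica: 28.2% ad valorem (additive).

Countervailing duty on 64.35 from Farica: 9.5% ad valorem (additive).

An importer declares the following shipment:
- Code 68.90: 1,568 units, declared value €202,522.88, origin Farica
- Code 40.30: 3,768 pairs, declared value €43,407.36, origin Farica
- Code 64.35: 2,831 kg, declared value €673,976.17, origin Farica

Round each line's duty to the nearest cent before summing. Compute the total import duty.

Line 1 (68.90, Farica, 1,568 units, €202,522.88):
Base rate for 68.90 is 21%.
Duty = €202,522.88 × 21% = €42,529.80.
Line 2 (40.30, Farica, 3,768 pairs, €43,407.36):
Base rate for 40.30 is 7%.
40.30 has an FTA preferential rate, but origin Farica is not Fenovia; base rate stands.
Additional duty on 40.30 from Farica: +54.9%. Applied ad valorem rate: 7% + 54.9% = 61.9%.
Duty = €43,407.36 × 61.9% = €26,869.16.
Line 3 (64.35, Farica, 2,831 kg, €673,976.17):
Base rate for 64.35 is 5.5%.
Additional duty on 64.35 from Farica: +9.5%. Applied ad valorem rate: 5.5% + 9.5% = 15%.
Duty = €673,976.17 × 15% = €101,096.43.
Total = €42,529.80 + €26,869.16 + €101,096.43 = €170,495.39.

€170,495.39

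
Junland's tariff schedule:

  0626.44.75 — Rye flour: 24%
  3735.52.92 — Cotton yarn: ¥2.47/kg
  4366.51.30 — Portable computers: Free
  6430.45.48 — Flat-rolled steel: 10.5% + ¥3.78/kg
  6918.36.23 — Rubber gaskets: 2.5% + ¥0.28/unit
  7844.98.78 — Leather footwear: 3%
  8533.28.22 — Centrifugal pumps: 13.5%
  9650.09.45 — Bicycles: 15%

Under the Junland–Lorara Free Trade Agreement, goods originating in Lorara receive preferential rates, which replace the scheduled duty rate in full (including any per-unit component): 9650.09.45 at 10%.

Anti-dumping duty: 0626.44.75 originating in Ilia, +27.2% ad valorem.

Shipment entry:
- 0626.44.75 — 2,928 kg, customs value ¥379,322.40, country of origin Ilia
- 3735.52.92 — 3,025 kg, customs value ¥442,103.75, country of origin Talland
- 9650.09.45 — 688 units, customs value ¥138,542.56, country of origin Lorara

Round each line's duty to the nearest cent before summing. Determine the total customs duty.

Line 1 (0626.44.75, Ilia, 2,928 kg, ¥379,322.40):
Base rate for 0626.44.75 is 24%.
Additional duty on 0626.44.75 from Ilia: +27.2%. Applied ad valorem rate: 24% + 27.2% = 51.2%.
Duty = ¥379,322.40 × 51.2% = ¥194,213.07.
Line 2 (3735.52.92, Talland, 3,025 kg, ¥442,103.75):
Base rate for 3735.52.92 is ¥2.47/kg.
Duty = 3,025 × ¥2.47 = ¥7,471.75.
Line 3 (9650.09.45, Lorara, 688 units, ¥138,542.56):
Base rate for 9650.09.45 is 15%.
Origin Lorara qualifies under the Junland–Lorara agreement and 9650.09.45 is covered: preferential rate 10% applies instead.
Duty = ¥138,542.56 × 10% = ¥13,854.26.
Total = ¥194,213.07 + ¥7,471.75 + ¥13,854.26 = ¥215,539.08.

¥215,539.08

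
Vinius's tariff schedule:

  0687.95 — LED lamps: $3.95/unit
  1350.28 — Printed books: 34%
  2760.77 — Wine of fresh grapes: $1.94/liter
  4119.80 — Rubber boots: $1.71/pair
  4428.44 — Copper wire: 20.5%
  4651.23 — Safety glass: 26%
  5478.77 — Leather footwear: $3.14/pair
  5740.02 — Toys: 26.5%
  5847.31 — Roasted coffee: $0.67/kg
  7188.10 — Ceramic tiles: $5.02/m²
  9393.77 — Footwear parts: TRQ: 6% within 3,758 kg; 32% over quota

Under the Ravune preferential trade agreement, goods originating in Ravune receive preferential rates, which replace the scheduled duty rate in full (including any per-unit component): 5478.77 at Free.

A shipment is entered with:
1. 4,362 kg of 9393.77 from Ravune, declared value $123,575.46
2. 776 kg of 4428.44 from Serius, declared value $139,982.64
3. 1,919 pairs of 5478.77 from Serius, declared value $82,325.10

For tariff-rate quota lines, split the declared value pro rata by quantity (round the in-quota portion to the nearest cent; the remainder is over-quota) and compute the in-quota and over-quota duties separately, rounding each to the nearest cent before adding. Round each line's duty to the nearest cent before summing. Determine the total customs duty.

Line 1 (9393.77, Ravune, 4,362 kg, $123,575.46):
Code 9393.77 is under a tariff-rate quota (threshold 3,758 kg). In-quota: 3,758 kg at 6%; over-quota: 604 kg at 32%.
Pro-rata value split: in-quota = $123,575.46 × 3,758/4,362 = $106,464.14; over-quota = $123,575.46 − $106,464.14 = $17,111.32.
In-quota duty = $106,464.14 × 6% = $6,387.85. Over-quota duty = $17,111.32 × 32% = $5,475.62.
Line duty = $6,387.85 + $5,475.62 = $11,863.47.
Line 2 (4428.44, Serius, 776 kg, $139,982.64):
Base rate for 4428.44 is 20.5%.
Duty = $139,982.64 × 20.5% = $28,696.44.
Line 3 (5478.77, Serius, 1,919 pairs, $82,325.10):
Base rate for 5478.77 is $3.14/pair.
5478.77 has an FTA preferential rate, but origin Serius is not Ravune; base rate stands.
Duty = 1,919 × $3.14 = $6,025.66.
Total = $11,863.47 + $28,696.44 + $6,025.66 = $46,585.57.

$46,585.57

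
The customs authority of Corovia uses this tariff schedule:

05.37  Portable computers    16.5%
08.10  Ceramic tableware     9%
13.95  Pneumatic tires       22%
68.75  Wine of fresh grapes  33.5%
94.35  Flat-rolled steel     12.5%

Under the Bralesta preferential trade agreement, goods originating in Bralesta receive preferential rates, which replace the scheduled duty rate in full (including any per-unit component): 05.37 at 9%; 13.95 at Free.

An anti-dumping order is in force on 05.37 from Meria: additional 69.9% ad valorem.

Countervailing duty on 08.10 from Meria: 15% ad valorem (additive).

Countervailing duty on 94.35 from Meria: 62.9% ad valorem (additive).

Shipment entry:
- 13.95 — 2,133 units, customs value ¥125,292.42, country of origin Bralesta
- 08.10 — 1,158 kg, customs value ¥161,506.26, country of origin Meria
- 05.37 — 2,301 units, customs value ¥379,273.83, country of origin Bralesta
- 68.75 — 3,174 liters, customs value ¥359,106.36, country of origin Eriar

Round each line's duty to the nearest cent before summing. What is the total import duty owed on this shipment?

¥193,196.77

Line 1 (13.95, Bralesta, 2,133 units, ¥125,292.42):
Base rate for 13.95 is 22%.
Origin Bralesta qualifies under the Corovia–Bralesta agreement and 13.95 is covered: preferential rate Free applies instead.
Duty = ¥125,292.42 × 0% = ¥0.00.
Line 2 (08.10, Meria, 1,158 kg, ¥161,506.26):
Base rate for 08.10 is 9%.
Additional duty on 08.10 from Meria: +15%. Applied ad valorem rate: 9% + 15% = 24%.
Duty = ¥161,506.26 × 24% = ¥38,761.50.
Line 3 (05.37, Bralesta, 2,301 units, ¥379,273.83):
Base rate for 05.37 is 16.5%.
Origin Bralesta qualifies under the Corovia–Bralesta agreement and 05.37 is covered: preferential rate 9% applies instead.
The additional-duty order on 05.37 targets Meria, not Bralesta; it does not apply.
Duty = ¥379,273.83 × 9% = ¥34,134.64.
Line 4 (68.75, Eriar, 3,174 liters, ¥359,106.36):
Base rate for 68.75 is 33.5%.
Duty = ¥359,106.36 × 33.5% = ¥120,300.63.
Total = ¥0.00 + ¥38,761.50 + ¥34,134.64 + ¥120,300.63 = ¥193,196.77.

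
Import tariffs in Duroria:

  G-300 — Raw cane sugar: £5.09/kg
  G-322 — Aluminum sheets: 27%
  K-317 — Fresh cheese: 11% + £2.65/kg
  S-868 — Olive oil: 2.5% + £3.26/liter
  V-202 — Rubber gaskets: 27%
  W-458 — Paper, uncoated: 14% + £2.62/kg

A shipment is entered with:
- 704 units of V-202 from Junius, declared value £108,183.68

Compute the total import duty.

£29,209.59

Line 1 (V-202, Junius, 704 units, £108,183.68):
Base rate for V-202 is 27%.
Duty = £108,183.68 × 27% = £29,209.59.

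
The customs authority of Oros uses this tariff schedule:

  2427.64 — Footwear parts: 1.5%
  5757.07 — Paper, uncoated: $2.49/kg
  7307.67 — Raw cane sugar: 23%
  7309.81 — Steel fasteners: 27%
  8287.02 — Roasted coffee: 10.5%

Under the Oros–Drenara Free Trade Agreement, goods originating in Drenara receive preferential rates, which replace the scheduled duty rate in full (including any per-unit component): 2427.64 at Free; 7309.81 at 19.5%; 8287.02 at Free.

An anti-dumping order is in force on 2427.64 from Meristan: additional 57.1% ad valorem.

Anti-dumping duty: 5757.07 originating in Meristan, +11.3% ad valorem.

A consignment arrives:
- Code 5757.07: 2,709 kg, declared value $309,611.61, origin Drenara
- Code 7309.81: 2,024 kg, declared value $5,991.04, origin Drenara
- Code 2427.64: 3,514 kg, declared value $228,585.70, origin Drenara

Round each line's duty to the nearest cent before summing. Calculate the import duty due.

$7,913.66

Line 1 (5757.07, Drenara, 2,709 kg, $309,611.61):
Base rate for 5757.07 is $2.49/kg.
Origin Drenara is the FTA partner but 5757.07 is not on the preference list; base rate stands.
The additional-duty order on 5757.07 targets Meristan, not Drenara; it does not apply.
Duty = 2,709 × $2.49 = $6,745.41.
Line 2 (7309.81, Drenara, 2,024 kg, $5,991.04):
Base rate for 7309.81 is 27%.
Origin Drenara qualifies under the Oros–Drenara agreement and 7309.81 is covered: preferential rate 19.5% applies instead.
Duty = $5,991.04 × 19.5% = $1,168.25.
Line 3 (2427.64, Drenara, 3,514 kg, $228,585.70):
Base rate for 2427.64 is 1.5%.
Origin Drenara qualifies under the Oros–Drenara agreement and 2427.64 is covered: preferential rate Free applies instead.
The additional-duty order on 2427.64 targets Meristan, not Drenara; it does not apply.
Duty = $228,585.70 × 0% = $0.00.
Total = $6,745.41 + $1,168.25 + $0.00 = $7,913.66.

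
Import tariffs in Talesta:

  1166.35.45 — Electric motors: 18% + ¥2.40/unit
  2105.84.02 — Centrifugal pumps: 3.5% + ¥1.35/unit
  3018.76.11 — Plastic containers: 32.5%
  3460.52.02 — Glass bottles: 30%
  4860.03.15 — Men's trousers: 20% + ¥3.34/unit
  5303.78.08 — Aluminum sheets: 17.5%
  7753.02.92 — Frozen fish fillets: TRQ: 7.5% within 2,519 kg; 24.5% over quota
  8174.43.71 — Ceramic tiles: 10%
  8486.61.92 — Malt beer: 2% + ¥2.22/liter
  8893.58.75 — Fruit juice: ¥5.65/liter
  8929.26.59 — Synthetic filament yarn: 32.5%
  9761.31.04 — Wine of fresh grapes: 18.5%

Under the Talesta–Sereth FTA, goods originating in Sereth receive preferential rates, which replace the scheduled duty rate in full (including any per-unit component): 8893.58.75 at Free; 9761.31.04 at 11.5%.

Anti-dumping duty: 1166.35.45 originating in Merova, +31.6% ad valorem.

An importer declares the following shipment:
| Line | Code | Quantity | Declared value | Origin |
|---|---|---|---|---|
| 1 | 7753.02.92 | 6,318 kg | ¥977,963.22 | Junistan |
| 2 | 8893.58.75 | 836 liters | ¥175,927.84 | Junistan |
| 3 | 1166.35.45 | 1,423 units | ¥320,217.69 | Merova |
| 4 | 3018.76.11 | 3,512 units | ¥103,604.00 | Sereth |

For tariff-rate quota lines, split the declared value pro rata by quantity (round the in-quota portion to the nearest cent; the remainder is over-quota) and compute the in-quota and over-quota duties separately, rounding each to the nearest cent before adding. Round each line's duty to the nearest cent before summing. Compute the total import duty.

Line 1 (7753.02.92, Junistan, 6,318 kg, ¥977,963.22):
Code 7753.02.92 is under a tariff-rate quota (threshold 2,519 kg). In-quota: 2,519 kg at 7.5%; over-quota: 3,799 kg at 24.5%.
Pro-rata value split: in-quota = ¥977,963.22 × 2,519/6,318 = ¥389,916.01; over-quota = ¥977,963.22 − ¥389,916.01 = ¥588,047.21.
In-quota duty = ¥389,916.01 × 7.5% = ¥29,243.70. Over-quota duty = ¥588,047.21 × 24.5% = ¥144,071.57.
Line duty = ¥29,243.70 + ¥144,071.57 = ¥173,315.27.
Line 2 (8893.58.75, Junistan, 836 liters, ¥175,927.84):
Base rate for 8893.58.75 is ¥5.65/liter.
8893.58.75 has an FTA preferential rate, but origin Junistan is not Sereth; base rate stands.
Duty = 836 × ¥5.65 = ¥4,723.40.
Line 3 (1166.35.45, Merova, 1,423 units, ¥320,217.69):
Base rate for 1166.35.45 is 18% + ¥2.40/unit.
Additional duty on 1166.35.45 from Merova: +31.6%. Applied ad valorem rate: 18% + 31.6% = 49.6%.
Duty = ¥320,217.69 × 49.6% + 1,423 × ¥2.40 = ¥162,243.17.
Line 4 (3018.76.11, Sereth, 3,512 units, ¥103,604.00):
Base rate for 3018.76.11 is 32.5%.
Origin Sereth is the FTA partner but 3018.76.11 is not on the preference list; base rate stands.
Duty = ¥103,604.00 × 32.5% = ¥33,671.30.
Total = ¥173,315.27 + ¥4,723.40 + ¥162,243.17 + ¥33,671.30 = ¥373,953.14.

¥373,953.14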